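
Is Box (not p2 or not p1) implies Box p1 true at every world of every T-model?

Tableau for the negation not (Box (not p2 or not p1) implies Box p1):
1. not (Box (not p2 or not p1) implies Box p1), w0
2. Box (not p2 or not p1), w0   [neg-implies-rule on 1]
3. not Box p1, w0   [neg-implies-rule on 1]
4. not p2 or not p1, w0   [Box-rule on 2 via w0Rw0]
5. not p1, w0   [or-rule on 4 (branches; this branch)]
6. not p1, w1   [neg-Box-rule on 3: fresh world w1, w0Rw1]
7. not p2 or not p1, w1   [Box-rule on 2 via w0Rw1]
Accessibility: w0Rw0, w0Rw1, w1Rw1
The negation has an open branch (countermodel exists).

Invalid (countermodel exists)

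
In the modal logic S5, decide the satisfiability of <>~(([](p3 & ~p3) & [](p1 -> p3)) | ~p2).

Satisfiable (open branch found)

1. <>~(([](p3 & ~p3) & [](p1 -> p3)) | ~p2), w0
2. ~(([](p3 & ~p3) & [](p1 -> p3)) | ~p2), w1
3. ~([](p3 & ~p3) & [](p1 -> p3)), w1
4. p2, w1
5. ~[](p1 -> p3), w1
6. ~(p1 -> p3), w2
7. p1, w2
8. ~p3, w2
Accessibility: w0Rw0, w0Rw1, w0Rw2, w1Rw0, w1Rw1, w1Rw2, w2Rw0, w2Rw1, w2Rw2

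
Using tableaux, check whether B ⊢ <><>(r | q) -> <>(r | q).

Not valid

Tableau for the negation ~(<><>(r | q) -> <>(r | q)):
1. ~(<><>(r | q) -> <>(r | q)), 0
2. <><>(r | q), 0
3. ~<>(r | q), 0
4. ~(r | q), 0
5. ~r, 0
6. ~q, 0
7. <>(r | q), 1
8. ~(r | q), 1
9. ~r, 1
10. ~q, 1
11. r | q, 2
12. q, 2
Accessibility: 0R0, 0R1, 1R0, 1R1, 1R2, 2R1, 2R2
The negation has an open branch (countermodel exists).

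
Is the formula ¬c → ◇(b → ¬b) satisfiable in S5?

1. ¬c → ◇(b → ¬b), u
2. ◇(b → ¬b), u
3. b → ¬b, v
4. ¬b, v
Accessibility: uRu, uRv, vRu, vRv

Satisfiable (open branch found)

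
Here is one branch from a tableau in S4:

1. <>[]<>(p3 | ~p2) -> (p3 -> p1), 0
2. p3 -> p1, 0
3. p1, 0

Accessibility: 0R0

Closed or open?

Open

No world carries both an atom and its negation.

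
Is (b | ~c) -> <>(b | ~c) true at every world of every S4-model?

Valid in S4

Tableau for the negation ~((b | ~c) -> <>(b | ~c)):
1. ~((b | ~c) -> <>(b | ~c)), w0
2. b | ~c, w0   [~->-rule on 1]
3. ~<>(b | ~c), w0   [~->-rule on 1]
4. ~(b | ~c), w0   [~<>-rule on 3 via w0Rw0]
5. ~b, w0   [~|-rule on 4]
6. c, w0   [~|-rule on 4]
7. ~c, w0   [|-rule on 2 (branches; this branch)]
Accessibility: w0Rw0
Branch closes: c and ~c both at w0.
All branches of the negation close; one closing branch shown above.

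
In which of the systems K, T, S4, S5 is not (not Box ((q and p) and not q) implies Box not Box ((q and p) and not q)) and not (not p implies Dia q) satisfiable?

K-tableau for the formula:
1. not (not Box ((q and p) and not q) implies Box not Box ((q and p) and not q)) and not (not p implies Dia q), w0
2. not (not Box ((q and p) and not q) implies Box not Box ((q and p) and not q)), w0
3. not (not p implies Dia q), w0
4. not Box ((q and p) and not q), w0
5. not Box not Box ((q and p) and not q), w0
6. not p, w0
7. not Dia q, w0
8. not ((q and p) and not q), w1
9. not q, w1
10. not (q and p), w1
11. not p, w1
12. Box ((q and p) and not q), w2
13. not q, w2
Accessibility: w0Rw1, w0Rw2
Complete open branch: satisfiable in K.
T-tableau for the formula:
1. not (not Box ((q and p) and not q) implies Box not Box ((q and p) and not q)) and not (not p implies Dia q), w0
2. not (not Box ((q and p) and not q) implies Box not Box ((q and p) and not q)), w0
3. not (not p implies Dia q), w0
4. not Box ((q and p) and not q), w0
5. not Box not Box ((q and p) and not q), w0
6. not p, w0
7. not Dia q, w0
8. not q, w0
9. not ((q and p) and not q), w1
10. not q, w1
11. not (q and p), w1
12. not p, w1
13. Box ((q and p) and not q), w2
14. not q, w2
15. (q and p) and not q, w2
16. q and p, w2
17. q, w2
18. p, w2
Accessibility: w0Rw0, w0Rw1, w0Rw2, w1Rw1, w2Rw2
Branch closes: q and not q both at w2.
Every branch closes (one shown): unsatisfiable in T, hence also in S4, S5 (every S4/S5-frame is a T-frame).

K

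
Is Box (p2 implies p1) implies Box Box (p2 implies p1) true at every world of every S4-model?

Valid

Tableau for the negation not (Box (p2 implies p1) implies Box Box (p2 implies p1)):
1. not (Box (p2 implies p1) implies Box Box (p2 implies p1)), u
2. Box (p2 implies p1), u   [neg-implies-rule on 1]
3. not Box Box (p2 implies p1), u   [neg-implies-rule on 1]
4. p2 implies p1, u   [Box-rule on 2 via uRu]
5. p1, u   [implies-rule on 4 (branches; this branch)]
6. not Box (p2 implies p1), v   [neg-Box-rule on 3: fresh world v, uRv]
7. p2 implies p1, v   [Box-rule on 2 via uRv]
8. p1, v   [implies-rule on 7 (branches; this branch)]
9. not (p2 implies p1), w   [neg-Box-rule on 6: fresh world w, vRw]
10. p2, w   [neg-implies-rule on 9]
11. not p1, w   [neg-implies-rule on 9]
12. p2 implies p1, w   [Box-rule on 2 via uRw]
13. p1, w   [implies-rule on 12 (branches; this branch)]
Accessibility: uRu, uRv, uRw, vRv, vRw, wRw
Branch closes: p1 and not p1 both at w.
Every branch of the negation's tableau closes; the branch above is one of them.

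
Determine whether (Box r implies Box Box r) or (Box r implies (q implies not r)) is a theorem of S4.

Valid in S4

Tableau for the negation not ((Box r implies Box Box r) or (Box r implies (q implies not r))):
1. not ((Box r implies Box Box r) or (Box r implies (q implies not r))), 0
2. not (Box r implies Box Box r), 0   [neg-or-rule on 1]
3. not (Box r implies (q implies not r)), 0   [neg-or-rule on 1]
4. Box r, 0   [neg-implies-rule on 2]
5. not Box Box r, 0   [neg-implies-rule on 2]
6. not (q implies not r), 0   [neg-implies-rule on 3]
7. q, 0   [neg-implies-rule on 6]
8. r, 0   [neg-implies-rule on 6]
9. not Box r, 1   [neg-Box-rule on 5: fresh world 1, 0R1]
10. r, 1   [Box-rule on 4 via 0R1]
11. not r, 2   [neg-Box-rule on 9: fresh world 2, 1R2]
12. r, 2   [Box-rule on 4 via 0R2]
Accessibility: 0R0, 0R1, 0R2, 1R1, 1R2, 2R2
Branch closes: r and not r both at 2.
All branches of the negation close; one closing branch shown above.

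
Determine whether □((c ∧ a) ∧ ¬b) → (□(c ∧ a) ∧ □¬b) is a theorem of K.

Yes, valid

Tableau for the negation ¬(□((c ∧ a) ∧ ¬b) → (□(c ∧ a) ∧ □¬b)):
1. ¬(□((c ∧ a) ∧ ¬b) → (□(c ∧ a) ∧ □¬b)), 0
2. □((c ∧ a) ∧ ¬b), 0
3. ¬(□(c ∧ a) ∧ □¬b), 0
4. ¬□(c ∧ a), 0
5. ¬(c ∧ a), 1
6. (c ∧ a) ∧ ¬b, 1
7. c ∧ a, 1
8. ¬b, 1
9. c, 1
10. a, 1
11. ¬a, 1
Accessibility: 0R1
Branch closes: a and ¬a both at 1.
Every branch of the negation's tableau closes; the branch above is one of them.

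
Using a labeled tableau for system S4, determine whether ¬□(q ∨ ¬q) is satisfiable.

1. ¬□(q ∨ ¬q), 0
2. ¬(q ∨ ¬q), 1
3. ¬q, 1
4. q, 1
Accessibility: 0R0, 0R1, 1R1
Branch closes: q and ¬q both at 1.
All branches of the tableau close; one closing branch shown above.

Unsatisfiable (every branch closes)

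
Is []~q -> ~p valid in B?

Tableau for the negation ~([]~q -> ~p):
1. ~([]~q -> ~p), u
2. []~q, u
3. p, u
4. ~q, u
Accessibility: uRu
The negation has an open branch (countermodel exists).

No, not valid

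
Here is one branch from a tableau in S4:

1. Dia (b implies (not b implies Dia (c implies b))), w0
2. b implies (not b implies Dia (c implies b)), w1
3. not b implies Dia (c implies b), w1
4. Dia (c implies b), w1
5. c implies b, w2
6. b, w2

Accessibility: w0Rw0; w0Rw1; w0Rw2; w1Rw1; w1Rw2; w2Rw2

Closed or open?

Not closed

No world carries both an atom and its negation.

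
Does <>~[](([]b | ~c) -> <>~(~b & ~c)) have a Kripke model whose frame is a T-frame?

Yes, satisfiable

1. <>~[](([]b | ~c) -> <>~(~b & ~c)), u
2. ~[](([]b | ~c) -> <>~(~b & ~c)), v
3. ~(([]b | ~c) -> <>~(~b & ~c)), w
4. []b | ~c, w
5. ~<>~(~b & ~c), w
6. ~b & ~c, w
7. ~b, w
8. ~c, w
Accessibility: uRu, uRv, vRv, vRw, wRw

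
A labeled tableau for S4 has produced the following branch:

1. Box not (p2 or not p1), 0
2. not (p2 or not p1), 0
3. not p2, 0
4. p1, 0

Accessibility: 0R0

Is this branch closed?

Open

No atom appears with both signs at the same world.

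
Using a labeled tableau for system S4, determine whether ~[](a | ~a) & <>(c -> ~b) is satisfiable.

1. ~[](a | ~a) & <>(c -> ~b), 0
2. ~[](a | ~a), 0
3. <>(c -> ~b), 0
4. ~(a | ~a), 1
5. ~a, 1
6. a, 1
Accessibility: 0R0, 0R1, 1R1
Branch closes: a and ~a both at 1.
All branches of the tableau close; one closing branch shown above.

Unsatisfiable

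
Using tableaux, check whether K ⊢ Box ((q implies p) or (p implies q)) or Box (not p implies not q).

Valid in K

Tableau for the negation not (Box ((q implies p) or (p implies q)) or Box (not p implies not q)):
1. not (Box ((q implies p) or (p implies q)) or Box (not p implies not q)), w0
2. not Box ((q implies p) or (p implies q)), w0
3. not Box (not p implies not q), w0
4. not ((q implies p) or (p implies q)), w1
5. not (q implies p), w1
6. not (p implies q), w1
7. q, w1
8. not p, w1
9. p, w1
10. not q, w1
Accessibility: w0Rw1
Branch closes: p and not p both at w1.
All branches of the negation close; one closing branch shown above.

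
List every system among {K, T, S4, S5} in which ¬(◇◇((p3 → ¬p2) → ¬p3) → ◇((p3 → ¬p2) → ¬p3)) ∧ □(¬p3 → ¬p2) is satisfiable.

S4-tableau for the formula:
1. ¬(◇◇((p3 → ¬p2) → ¬p3) → ◇((p3 → ¬p2) → ¬p3)) ∧ □(¬p3 → ¬p2), 0
2. ¬(◇◇((p3 → ¬p2) → ¬p3) → ◇((p3 → ¬p2) → ¬p3)), 0
3. □(¬p3 → ¬p2), 0
4. ◇◇((p3 → ¬p2) → ¬p3), 0
5. ¬◇((p3 → ¬p2) → ¬p3), 0
6. ¬p3 → ¬p2, 0
7. ¬((p3 → ¬p2) → ¬p3), 0
8. p3 → ¬p2, 0
9. p3, 0
10. ¬p2, 0
11. ◇((p3 → ¬p2) → ¬p3), 1
12. ¬p3 → ¬p2, 1
13. ¬((p3 → ¬p2) → ¬p3), 1
14. p3 → ¬p2, 1
15. p3, 1
16. ¬p2, 1
17. (p3 → ¬p2) → ¬p3, 2
18. ¬p3 → ¬p2, 2
19. ¬((p3 → ¬p2) → ¬p3), 2
20. p3 → ¬p2, 2
21. p3, 2
22. ¬(p3 → ¬p2), 2
23. p2, 2
24. ¬p2, 2
Accessibility: 0R0, 0R1, 0R2, 1R1, 1R2, 2R2
Branch closes: p2 and ¬p2 both at 2.
Every branch closes (one shown): unsatisfiable in S4, hence also in S5 (every S5-frame is an S4-frame).
T-tableau for the formula:
1. ¬(◇◇((p3 → ¬p2) → ¬p3) → ◇((p3 → ¬p2) → ¬p3)) ∧ □(¬p3 → ¬p2), 0
2. ¬(◇◇((p3 → ¬p2) → ¬p3) → ◇((p3 → ¬p2) → ¬p3)), 0
3. □(¬p3 → ¬p2), 0
4. ◇◇((p3 → ¬p2) → ¬p3), 0
5. ¬◇((p3 → ¬p2) → ¬p3), 0
6. ¬p3 → ¬p2, 0
7. ¬((p3 → ¬p2) → ¬p3), 0
8. p3 → ¬p2, 0
9. p3, 0
10. ¬p2, 0
11. ◇((p3 → ¬p2) → ¬p3), 1
12. ¬p3 → ¬p2, 1
13. ¬((p3 → ¬p2) → ¬p3), 1
14. p3 → ¬p2, 1
15. p3, 1
16. ¬p2, 1
17. (p3 → ¬p2) → ¬p3, 2
18. ¬p3, 2
Accessibility: 0R0, 0R1, 1R1, 1R2, 2R2
Complete open branch: satisfiable in T, hence also in K (this T-model is also a K-model).

K, T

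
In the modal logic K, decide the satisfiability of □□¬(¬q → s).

1. □□¬(¬q → s), u

Yes, satisfiable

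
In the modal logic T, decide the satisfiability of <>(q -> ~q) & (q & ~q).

Unsatisfiable (every branch closes)

1. <>(q -> ~q) & (q & ~q), 0
2. <>(q -> ~q), 0   [&-rule on 1]
3. q & ~q, 0   [&-rule on 1]
4. q, 0   [&-rule on 3]
5. ~q, 0   [&-rule on 3]
Accessibility: 0R0
Branch closes: q and ~q both at 0.
All branches of the tableau close; one closing branch shown above.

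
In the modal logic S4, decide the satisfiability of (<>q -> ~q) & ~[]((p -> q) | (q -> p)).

No, unsatisfiable

1. (<>q -> ~q) & ~[]((p -> q) | (q -> p)), 0
2. <>q -> ~q, 0
3. ~[]((p -> q) | (q -> p)), 0
4. ~<>q, 0
5. ~q, 0
6. ~((p -> q) | (q -> p)), 1
7. ~(p -> q), 1
8. ~(q -> p), 1
9. p, 1
10. ~q, 1
11. q, 1
12. ~p, 1
Accessibility: 0R0, 0R1, 1R1
Branch closes: q and ~q both at 1.
Every branch closes; the branch above is one of them.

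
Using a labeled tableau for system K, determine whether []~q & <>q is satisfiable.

No, unsatisfiable

1. []~q & <>q, w0
2. []~q, w0
3. <>q, w0
4. q, w1
5. ~q, w1
Accessibility: w0Rw1
Branch closes: q and ~q both at w1.
All branches of the tableau close; one closing branch shown above.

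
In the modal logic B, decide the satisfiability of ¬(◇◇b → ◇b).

1. ¬(◇◇b → ◇b), w0
2. ◇◇b, w0
3. ¬◇b, w0
4. ¬b, w0
5. ◇b, w1
6. ¬b, w1
7. b, w2
Accessibility: w0Rw0, w0Rw1, w1Rw0, w1Rw1, w1Rw2, w2Rw1, w2Rw2

Yes, satisfiable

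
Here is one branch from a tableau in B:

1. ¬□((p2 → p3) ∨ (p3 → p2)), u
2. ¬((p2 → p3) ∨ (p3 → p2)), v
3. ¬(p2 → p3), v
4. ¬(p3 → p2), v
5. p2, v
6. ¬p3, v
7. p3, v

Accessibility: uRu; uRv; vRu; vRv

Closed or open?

Closed

Both p3 and ¬p3 appear at v.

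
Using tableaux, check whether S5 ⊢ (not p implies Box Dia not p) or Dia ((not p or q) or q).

Tableau for the negation not ((not p implies Box Dia not p) or Dia ((not p or q) or q)):
1. not ((not p implies Box Dia not p) or Dia ((not p or q) or q)), u
2. not (not p implies Box Dia not p), u   [neg-or-rule on 1]
3. not Dia ((not p or q) or q), u   [neg-or-rule on 1]
4. not p, u   [neg-implies-rule on 2]
5. not Box Dia not p, u   [neg-implies-rule on 2]
6. not ((not p or q) or q), u   [neg-Dia-rule on 3 via uRu]
7. not (not p or q), u   [neg-or-rule on 6]
8. not q, u   [neg-or-rule on 6]
9. p, u   [neg-or-rule on 7]
Accessibility: uRu
Branch closes: p and not p both at u.
Every branch of the negation's tableau closes; the branch above is one of them.

Valid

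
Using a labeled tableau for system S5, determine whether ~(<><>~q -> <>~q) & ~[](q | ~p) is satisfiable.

No, unsatisfiable

1. ~(<><>~q -> <>~q) & ~[](q | ~p), w0
2. ~(<><>~q -> <>~q), w0   [&-rule on 1]
3. ~[](q | ~p), w0   [&-rule on 1]
4. <><>~q, w0   [~->-rule on 2]
5. ~<>~q, w0   [~->-rule on 2]
6. q, w0   [~<>-rule on 5 via w0Rw0]
7. ~(q | ~p), w1   [~[]-rule on 3: fresh world w1, w0Rw1]
8. ~q, w1   [~|-rule on 7]
9. p, w1   [~|-rule on 7]
10. q, w1   [~<>-rule on 5 via w0Rw1]
Accessibility: w0Rw0, w0Rw1, w1Rw0, w1Rw1
Branch closes: q and ~q both at w1.
(One branch shown.) All branches close.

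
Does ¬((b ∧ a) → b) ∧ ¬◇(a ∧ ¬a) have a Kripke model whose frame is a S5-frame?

No, unsatisfiable

1. ¬((b ∧ a) → b) ∧ ¬◇(a ∧ ¬a), u
2. ¬((b ∧ a) → b), u
3. ¬◇(a ∧ ¬a), u
4. b ∧ a, u
5. ¬b, u
6. b, u
7. a, u
Accessibility: uRu
Branch closes: b and ¬b both at u.
Every branch closes; the branch above is one of them.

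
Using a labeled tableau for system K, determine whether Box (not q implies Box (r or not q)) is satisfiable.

Yes, satisfiable

1. Box (not q implies Box (r or not q)), u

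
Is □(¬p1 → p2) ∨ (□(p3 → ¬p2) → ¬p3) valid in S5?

Tableau for the negation ¬(□(¬p1 → p2) ∨ (□(p3 → ¬p2) → ¬p3)):
1. ¬(□(¬p1 → p2) ∨ (□(p3 → ¬p2) → ¬p3)), u
2. ¬□(¬p1 → p2), u
3. ¬(□(p3 → ¬p2) → ¬p3), u
4. □(p3 → ¬p2), u
5. p3, u
6. p3 → ¬p2, u
7. ¬p2, u
8. ¬(¬p1 → p2), v
9. ¬p1, v
10. ¬p2, v
11. p3 → ¬p2, v
Accessibility: uRu, uRv, vRu, vRv
The negation has an open branch (countermodel exists).

Invalid (countermodel exists)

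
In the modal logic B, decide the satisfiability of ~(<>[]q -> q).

Unsatisfiable

1. ~(<>[]q -> q), w0
2. <>[]q, w0   [~->-rule on 1]
3. ~q, w0   [~->-rule on 1]
4. []q, w1   [<>-rule on 2: fresh world w1, w0Rw1]
5. q, w0   [[]-rule on 4 via w1Rw0]
Accessibility: w0Rw0, w0Rw1, w1Rw0, w1Rw1
Branch closes: q and ~q both at w0.
(One branch shown.) All branches close.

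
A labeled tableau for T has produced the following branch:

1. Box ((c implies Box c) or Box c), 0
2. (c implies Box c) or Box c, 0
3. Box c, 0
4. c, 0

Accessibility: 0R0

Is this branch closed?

There is no literal clash: for every atom and world, at most one sign appears.

Open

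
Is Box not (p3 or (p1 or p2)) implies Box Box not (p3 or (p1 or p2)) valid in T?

Tableau for the negation not (Box not (p3 or (p1 or p2)) implies Box Box not (p3 or (p1 or p2))):
1. not (Box not (p3 or (p1 or p2)) implies Box Box not (p3 or (p1 or p2))), w0
2. Box not (p3 or (p1 or p2)), w0
3. not Box Box not (p3 or (p1 or p2)), w0
4. not (p3 or (p1 or p2)), w0
5. not p3, w0
6. not (p1 or p2), w0
7. not p1, w0
8. not p2, w0
9. not Box not (p3 or (p1 or p2)), w1
10. not (p3 or (p1 or p2)), w1
11. not p3, w1
12. not (p1 or p2), w1
13. not p1, w1
14. not p2, w1
15. p3 or (p1 or p2), w2
16. p1 or p2, w2
17. p2, w2
Accessibility: w0Rw0, w0Rw1, w1Rw1, w1Rw2, w2Rw2
The negation has an open branch (countermodel exists).

Not valid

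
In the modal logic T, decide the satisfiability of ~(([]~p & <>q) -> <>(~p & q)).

Unsatisfiable

1. ~(([]~p & <>q) -> <>(~p & q)), 0
2. []~p & <>q, 0
3. ~<>(~p & q), 0
4. []~p, 0
5. <>q, 0
6. ~(~p & q), 0
7. ~p, 0
8. ~q, 0
9. q, 1
10. ~(~p & q), 1
11. ~p, 1
12. ~q, 1
Accessibility: 0R0, 0R1, 1R1
Branch closes: q and ~q both at 1.
(One branch shown.) All branches close.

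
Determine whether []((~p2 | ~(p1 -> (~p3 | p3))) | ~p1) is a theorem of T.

Invalid (countermodel exists)

Tableau for the negation ~[]((~p2 | ~(p1 -> (~p3 | p3))) | ~p1):
1. ~[]((~p2 | ~(p1 -> (~p3 | p3))) | ~p1), w0
2. ~((~p2 | ~(p1 -> (~p3 | p3))) | ~p1), w1
3. ~(~p2 | ~(p1 -> (~p3 | p3))), w1
4. p1, w1
5. p2, w1
6. p1 -> (~p3 | p3), w1
7. ~p3 | p3, w1
8. p3, w1
Accessibility: w0Rw0, w0Rw1, w1Rw1
The negation has an open branch (countermodel exists).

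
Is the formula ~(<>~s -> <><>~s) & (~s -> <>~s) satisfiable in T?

No, unsatisfiable

1. ~(<>~s -> <><>~s) & (~s -> <>~s), w0
2. ~(<>~s -> <><>~s), w0
3. ~s -> <>~s, w0
4. <>~s, w0
5. ~<><>~s, w0
6. ~<>~s, w0
7. s, w0
8. ~s, w1
9. ~<>~s, w1
10. s, w1
Accessibility: w0Rw0, w0Rw1, w1Rw1
Branch closes: s and ~s both at w1.
All branches of the tableau close; one closing branch shown above.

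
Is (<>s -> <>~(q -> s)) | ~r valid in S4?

Tableau for the negation ~((<>s -> <>~(q -> s)) | ~r):
1. ~((<>s -> <>~(q -> s)) | ~r), u
2. ~(<>s -> <>~(q -> s)), u
3. r, u
4. <>s, u
5. ~<>~(q -> s), u
6. q -> s, u
7. s, u
8. s, v
9. q -> s, v
Accessibility: uRu, uRv, vRv
The negation has an open branch (countermodel exists).

Not valid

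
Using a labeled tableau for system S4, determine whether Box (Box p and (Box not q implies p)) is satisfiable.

Satisfiable (open branch found)

1. Box (Box p and (Box not q implies p)), u
2. Box p and (Box not q implies p), u
3. Box p, u
4. Box not q implies p, u
5. p, u
Accessibility: uRu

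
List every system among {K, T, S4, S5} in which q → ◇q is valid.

K-tableau for the negation ¬(q → ◇q):
1. ¬(q → ◇q), u
2. q, u
3. ¬◇q, u
Complete open branch: countermodel on a K-frame, so not valid in K.
T-tableau for the negation ¬(q → ◇q):
1. ¬(q → ◇q), u
2. q, u
3. ¬◇q, u
4. ¬q, u
Accessibility: uRu
Branch closes: q and ¬q both at u.
Every branch closes (one shown): valid in T, hence also in S4, S5 (every theorem of T is a theorem of S4 and S5).

T, S4, S5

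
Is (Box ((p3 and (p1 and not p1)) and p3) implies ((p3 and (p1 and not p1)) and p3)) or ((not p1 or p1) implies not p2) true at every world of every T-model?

Tableau for the negation not ((Box ((p3 and (p1 and not p1)) and p3) implies ((p3 and (p1 and not p1)) and p3)) or ((not p1 or p1) implies not p2)):
1. not ((Box ((p3 and (p1 and not p1)) and p3) implies ((p3 and (p1 and not p1)) and p3)) or ((not p1 or p1) implies not p2)), w0
2. not (Box ((p3 and (p1 and not p1)) and p3) implies ((p3 and (p1 and not p1)) and p3)), w0
3. not ((not p1 or p1) implies not p2), w0
4. Box ((p3 and (p1 and not p1)) and p3), w0
5. not ((p3 and (p1 and not p1)) and p3), w0
6. not p1 or p1, w0
7. p2, w0
8. (p3 and (p1 and not p1)) and p3, w0
9. p3 and (p1 and not p1), w0
10. p3, w0
11. p1 and not p1, w0
12. p1, w0
13. not p1, w0
Accessibility: w0Rw0
Branch closes: p1 and not p1 both at w0.
Every branch of the negation's tableau closes; the branch above is one of them.

Yes, valid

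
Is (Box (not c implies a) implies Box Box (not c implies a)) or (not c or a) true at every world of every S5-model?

Tableau for the negation not ((Box (not c implies a) implies Box Box (not c implies a)) or (not c or a)):
1. not ((Box (not c implies a) implies Box Box (not c implies a)) or (not c or a)), w0
2. not (Box (not c implies a) implies Box Box (not c implies a)), w0
3. not (not c or a), w0
4. Box (not c implies a), w0
5. not Box Box (not c implies a), w0
6. c, w0
7. not a, w0
8. not c implies a, w0
9. not Box (not c implies a), w1
10. not c implies a, w1
11. a, w1
12. not (not c implies a), w2
13. not c, w2
14. not a, w2
15. not c implies a, w2
16. a, w2
Accessibility: w0Rw0, w0Rw1, w0Rw2, w1Rw0, w1Rw1, w1Rw2, w2Rw0, w2Rw1, w2Rw2
Branch closes: a and not a both at w2.
Every branch of the negation's tableau closes; the branch above is one of them.

Yes, valid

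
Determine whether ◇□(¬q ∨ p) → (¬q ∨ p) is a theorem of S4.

Tableau for the negation ¬(◇□(¬q ∨ p) → (¬q ∨ p)):
1. ¬(◇□(¬q ∨ p) → (¬q ∨ p)), 0
2. ◇□(¬q ∨ p), 0
3. ¬(¬q ∨ p), 0
4. q, 0
5. ¬p, 0
6. □(¬q ∨ p), 1
7. ¬q ∨ p, 1
8. p, 1
Accessibility: 0R0, 0R1, 1R1
The negation has an open branch (countermodel exists).

No, not valid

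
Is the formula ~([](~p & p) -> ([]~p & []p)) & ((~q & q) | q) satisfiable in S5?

1. ~([](~p & p) -> ([]~p & []p)) & ((~q & q) | q), 0
2. ~([](~p & p) -> ([]~p & []p)), 0
3. (~q & q) | q, 0
4. [](~p & p), 0
5. ~([]~p & []p), 0
6. ~p & p, 0
7. ~p, 0
8. p, 0
Accessibility: 0R0
Branch closes: p and ~p both at 0.
(One branch shown.) All branches close.

Unsatisfiable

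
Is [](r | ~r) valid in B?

Valid in B

Tableau for the negation ~[](r | ~r):
1. ~[](r | ~r), 0
2. ~(r | ~r), 1
3. ~r, 1
4. r, 1
Accessibility: 0R0, 0R1, 1R0, 1R1
Branch closes: r and ~r both at 1.
Every branch of the negation's tableau closes; the branch above is one of them.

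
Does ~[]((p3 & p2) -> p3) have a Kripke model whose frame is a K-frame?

1. ~[]((p3 & p2) -> p3), u
2. ~((p3 & p2) -> p3), v
3. p3 & p2, v
4. ~p3, v
5. p3, v
6. p2, v
Accessibility: uRv
Branch closes: p3 and ~p3 both at v.
All branches of the tableau close; one closing branch shown above.

No, unsatisfiable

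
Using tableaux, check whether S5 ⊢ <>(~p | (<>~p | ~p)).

Not valid

Tableau for the negation ~<>(~p | (<>~p | ~p)):
1. ~<>(~p | (<>~p | ~p)), w0
2. ~(~p | (<>~p | ~p)), w0
3. p, w0
4. ~(<>~p | ~p), w0
5. ~<>~p, w0
Accessibility: w0Rw0
The negation has an open branch (countermodel exists).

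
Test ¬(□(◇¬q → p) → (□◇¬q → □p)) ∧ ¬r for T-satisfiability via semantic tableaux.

1. ¬(□(◇¬q → p) → (□◇¬q → □p)) ∧ ¬r, u
2. ¬(□(◇¬q → p) → (□◇¬q → □p)), u   [∧-rule on 1]
3. ¬r, u   [∧-rule on 1]
4. □(◇¬q → p), u   [¬→-rule on 2]
5. ¬(□◇¬q → □p), u   [¬→-rule on 2]
6. □◇¬q, u   [¬→-rule on 5]
7. ¬□p, u   [¬→-rule on 5]
8. ◇¬q → p, u   [□-rule on 4 via uRu]
9. ◇¬q, u   [□-rule on 6 via uRu]
10. p, u   [→-rule on 8 (branches; this branch)]
11. ¬p, v   [¬□-rule on 7: fresh world v, uRv]
12. ◇¬q → p, v   [□-rule on 4 via uRv]
13. ◇¬q, v   [□-rule on 6 via uRv]
14. ¬◇¬q, v   [→-rule on 12 (branches; this branch)]
15. q, v   [¬◇-rule on 14 via vRv]
16. ¬q, w   [◇-rule on 9: fresh world w, uRw]
17. ◇¬q → p, w   [□-rule on 4 via uRw]
18. ◇¬q, w   [□-rule on 6 via uRw]
19. p, w   [→-rule on 17 (branches; this branch)]
20. ¬q, x   [◇-rule on 13: fresh world x, vRx]
21. q, x   [¬◇-rule on 14 via vRx]
Accessibility: uRu, uRv, uRw, vRv, vRx, wRw, xRx
Branch closes: q and ¬q both at x.
Every branch closes; the branch above is one of them.

Unsatisfiable (every branch closes)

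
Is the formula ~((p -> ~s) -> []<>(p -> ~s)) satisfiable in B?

1. ~((p -> ~s) -> []<>(p -> ~s)), 0
2. p -> ~s, 0   [~->-rule on 1]
3. ~[]<>(p -> ~s), 0   [~->-rule on 1]
4. ~s, 0   [->-rule on 2 (branches; this branch)]
5. ~<>(p -> ~s), 1   [~[]-rule on 3: fresh world 1, 0R1]
6. ~(p -> ~s), 0   [~<>-rule on 5 via 1R0]
7. p, 0   [~->-rule on 6]
8. s, 0   [~->-rule on 6]
Accessibility: 0R0, 0R1, 1R0, 1R1
Branch closes: s and ~s both at 0.
(One branch shown.) All branches close.

Unsatisfiable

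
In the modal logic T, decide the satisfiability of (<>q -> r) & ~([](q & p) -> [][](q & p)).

1. (<>q -> r) & ~([](q & p) -> [][](q & p)), u
2. <>q -> r, u
3. ~([](q & p) -> [][](q & p)), u
4. [](q & p), u
5. ~[][](q & p), u
6. q & p, u
7. q, u
8. p, u
9. r, u
10. ~[](q & p), v
11. q & p, v
12. q, v
13. p, v
14. ~(q & p), w
15. ~p, w
Accessibility: uRu, uRv, vRv, vRw, wRw

Satisfiable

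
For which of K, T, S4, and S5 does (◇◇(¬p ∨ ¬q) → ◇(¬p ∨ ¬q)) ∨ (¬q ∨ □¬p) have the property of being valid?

T-tableau for the negation ¬((◇◇(¬p ∨ ¬q) → ◇(¬p ∨ ¬q)) ∨ (¬q ∨ □¬p)):
1. ¬((◇◇(¬p ∨ ¬q) → ◇(¬p ∨ ¬q)) ∨ (¬q ∨ □¬p)), u
2. ¬(◇◇(¬p ∨ ¬q) → ◇(¬p ∨ ¬q)), u
3. ¬(¬q ∨ □¬p), u
4. ◇◇(¬p ∨ ¬q), u
5. ¬◇(¬p ∨ ¬q), u
6. q, u
7. ¬□¬p, u
8. ¬(¬p ∨ ¬q), u
9. p, u
10. ◇(¬p ∨ ¬q), v
11. ¬(¬p ∨ ¬q), v
12. p, v
13. q, v
14. p, w
15. ¬(¬p ∨ ¬q), w
16. q, w
17. ¬p ∨ ¬q, x
18. ¬q, x
Accessibility: uRu, uRv, uRw, vRv, vRx, wRw, xRx
Complete open branch: countermodel on a T-frame, so not valid in T, nor in K (the same frame is also a K-frame).
S4-tableau for the negation ¬((◇◇(¬p ∨ ¬q) → ◇(¬p ∨ ¬q)) ∨ (¬q ∨ □¬p)):
1. ¬((◇◇(¬p ∨ ¬q) → ◇(¬p ∨ ¬q)) ∨ (¬q ∨ □¬p)), u
2. ¬(◇◇(¬p ∨ ¬q) → ◇(¬p ∨ ¬q)), u
3. ¬(¬q ∨ □¬p), u
4. ◇◇(¬p ∨ ¬q), u
5. ¬◇(¬p ∨ ¬q), u
6. q, u
7. ¬□¬p, u
8. ¬(¬p ∨ ¬q), u
9. p, u
10. ◇(¬p ∨ ¬q), v
11. ¬(¬p ∨ ¬q), v
12. p, v
13. q, v
14. p, w
15. ¬(¬p ∨ ¬q), w
16. q, w
17. ¬p ∨ ¬q, x
18. ¬(¬p ∨ ¬q), x
19. p, x
20. q, x
21. ¬q, x
Accessibility: uRu, uRv, uRw, uRx, vRv, vRx, wRw, xRx
Branch closes: q and ¬q both at x.
Every branch closes (one shown): valid in S4, hence also in S5 (every theorem of S4 is a theorem of S5).

S4, S5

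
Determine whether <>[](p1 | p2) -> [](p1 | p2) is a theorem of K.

Tableau for the negation ~(<>[](p1 | p2) -> [](p1 | p2)):
1. ~(<>[](p1 | p2) -> [](p1 | p2)), w0
2. <>[](p1 | p2), w0
3. ~[](p1 | p2), w0
4. [](p1 | p2), w1
5. ~(p1 | p2), w2
6. ~p1, w2
7. ~p2, w2
Accessibility: w0Rw1, w0Rw2
The negation has an open branch (countermodel exists).

Invalid (countermodel exists)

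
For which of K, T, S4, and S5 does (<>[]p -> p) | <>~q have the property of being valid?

S5-tableau for the negation ~((<>[]p -> p) | <>~q):
1. ~((<>[]p -> p) | <>~q), 0
2. ~(<>[]p -> p), 0
3. ~<>~q, 0
4. <>[]p, 0
5. ~p, 0
6. q, 0
7. []p, 1
8. q, 1
9. p, 0
Accessibility: 0R0, 0R1, 1R0, 1R1
Branch closes: p and ~p both at 0.
Every branch closes (one shown): valid in S5.
S4-tableau for the negation ~((<>[]p -> p) | <>~q):
1. ~((<>[]p -> p) | <>~q), 0
2. ~(<>[]p -> p), 0
3. ~<>~q, 0
4. <>[]p, 0
5. ~p, 0
6. q, 0
7. []p, 1
8. q, 1
9. p, 1
Accessibility: 0R0, 0R1, 1R1
Complete open branch: countermodel on an S4-frame, so not valid in S4, nor in K, T (the same frame is also a K-frame and a T-frame).

S5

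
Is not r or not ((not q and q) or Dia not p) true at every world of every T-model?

Tableau for the negation not (not r or not ((not q and q) or Dia not p)):
1. not (not r or not ((not q and q) or Dia not p)), u
2. r, u   [neg-or-rule on 1]
3. (not q and q) or Dia not p, u   [neg-or-rule on 1]
4. Dia not p, u   [or-rule on 3 (branches; this branch)]
5. not p, v   [Dia-rule on 4: fresh world v, uRv]
Accessibility: uRu, uRv, vRv
The negation has an open branch (countermodel exists).

No, not valid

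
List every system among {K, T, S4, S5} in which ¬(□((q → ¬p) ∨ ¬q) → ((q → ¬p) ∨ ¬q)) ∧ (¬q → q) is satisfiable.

T-tableau for the formula:
1. ¬(□((q → ¬p) ∨ ¬q) → ((q → ¬p) ∨ ¬q)) ∧ (¬q → q), w0
2. ¬(□((q → ¬p) ∨ ¬q) → ((q → ¬p) ∨ ¬q)), w0
3. ¬q → q, w0
4. □((q → ¬p) ∨ ¬q), w0
5. ¬((q → ¬p) ∨ ¬q), w0
6. ¬(q → ¬p), w0
7. q, w0
8. p, w0
9. (q → ¬p) ∨ ¬q, w0
10. q → ¬p, w0
11. ¬p, w0
Accessibility: w0Rw0
Branch closes: p and ¬p both at w0.
Every branch closes (one shown): unsatisfiable in T, hence also in S4, S5 (every S4/S5-frame is a T-frame).
K-tableau for the formula:
1. ¬(□((q → ¬p) ∨ ¬q) → ((q → ¬p) ∨ ¬q)) ∧ (¬q → q), w0
2. ¬(□((q → ¬p) ∨ ¬q) → ((q → ¬p) ∨ ¬q)), w0
3. ¬q → q, w0
4. □((q → ¬p) ∨ ¬q), w0
5. ¬((q → ¬p) ∨ ¬q), w0
6. ¬(q → ¬p), w0
7. q, w0
8. p, w0
Complete open branch: satisfiable in K.

K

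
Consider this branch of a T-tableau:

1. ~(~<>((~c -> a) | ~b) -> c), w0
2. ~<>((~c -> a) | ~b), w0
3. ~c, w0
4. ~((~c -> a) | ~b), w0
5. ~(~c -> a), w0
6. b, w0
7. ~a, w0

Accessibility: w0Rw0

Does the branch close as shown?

No world carries both an atom and its negation.

Open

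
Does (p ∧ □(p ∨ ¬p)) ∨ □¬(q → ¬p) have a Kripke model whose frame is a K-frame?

Satisfiable (open branch found)

1. (p ∧ □(p ∨ ¬p)) ∨ □¬(q → ¬p), w0
2. □¬(q → ¬p), w0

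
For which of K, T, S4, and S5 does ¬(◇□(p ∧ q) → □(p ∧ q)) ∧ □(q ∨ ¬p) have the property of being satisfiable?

S4-tableau for the formula:
1. ¬(◇□(p ∧ q) → □(p ∧ q)) ∧ □(q ∨ ¬p), w0
2. ¬(◇□(p ∧ q) → □(p ∧ q)), w0
3. □(q ∨ ¬p), w0
4. ◇□(p ∧ q), w0
5. ¬□(p ∧ q), w0
6. q ∨ ¬p, w0
7. ¬p, w0
8. □(p ∧ q), w1
9. q ∨ ¬p, w1
10. p ∧ q, w1
11. p, w1
12. q, w1
13. ¬(p ∧ q), w2
14. q ∨ ¬p, w2
15. ¬q, w2
16. ¬p, w2
Accessibility: w0Rw0, w0Rw1, w0Rw2, w1Rw1, w2Rw2
Complete open branch: satisfiable in S4, hence also in K, T (this S4-model is also a K-model and a T-model).
S5-tableau for the formula:
1. ¬(◇□(p ∧ q) → □(p ∧ q)) ∧ □(q ∨ ¬p), w0
2. ¬(◇□(p ∧ q) → □(p ∧ q)), w0
3. □(q ∨ ¬p), w0
4. ◇□(p ∧ q), w0
5. ¬□(p ∧ q), w0
6. q ∨ ¬p, w0
7. q, w0
8. □(p ∧ q), w1
9. q ∨ ¬p, w1
10. p ∧ q, w0
11. p, w0
12. p ∧ q, w1
13. p, w1
14. q, w1
15. ¬(p ∧ q), w2
16. q ∨ ¬p, w2
17. p ∧ q, w2
18. p, w2
19. q, w2
20. ¬q, w2
Accessibility: w0Rw0, w0Rw1, w0Rw2, w1Rw0, w1Rw1, w1Rw2, w2Rw0, w2Rw1, w2Rw2
Branch closes: q and ¬q both at w2.
Every branch closes (one shown): unsatisfiable in S5.

K, T, S4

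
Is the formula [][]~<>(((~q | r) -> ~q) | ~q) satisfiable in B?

1. [][]~<>(((~q | r) -> ~q) | ~q), 0
2. []~<>(((~q | r) -> ~q) | ~q), 0   [[]-rule on 1 via 0R0]
3. ~<>(((~q | r) -> ~q) | ~q), 0   [[]-rule on 2 via 0R0]
4. ~(((~q | r) -> ~q) | ~q), 0   [~<>-rule on 3 via 0R0]
5. ~((~q | r) -> ~q), 0   [~|-rule on 4]
6. q, 0   [~|-rule on 4]
7. ~q | r, 0   [~->-rule on 5]
8. r, 0   [|-rule on 7 (branches; this branch)]
Accessibility: 0R0

Satisfiable (open branch found)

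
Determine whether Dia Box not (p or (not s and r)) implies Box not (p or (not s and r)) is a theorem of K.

Tableau for the negation not (Dia Box not (p or (not s and r)) implies Box not (p or (not s and r))):
1. not (Dia Box not (p or (not s and r)) implies Box not (p or (not s and r))), w0
2. Dia Box not (p or (not s and r)), w0   [neg-implies-rule on 1]
3. not Box not (p or (not s and r)), w0   [neg-implies-rule on 1]
4. Box not (p or (not s and r)), w1   [Dia-rule on 2: fresh world w1, w0Rw1]
5. p or (not s and r), w2   [neg-Box-rule on 3: fresh world w2, w0Rw2]
6. not s and r, w2   [or-rule on 5 (branches; this branch)]
7. not s, w2   [and-rule on 6]
8. r, w2   [and-rule on 6]
Accessibility: w0Rw1, w0Rw2
The negation has an open branch (countermodel exists).

No, not valid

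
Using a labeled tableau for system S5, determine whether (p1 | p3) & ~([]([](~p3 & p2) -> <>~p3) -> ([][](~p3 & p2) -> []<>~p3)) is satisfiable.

Unsatisfiable (every branch closes)

1. (p1 | p3) & ~([]([](~p3 & p2) -> <>~p3) -> ([][](~p3 & p2) -> []<>~p3)), u
2. p1 | p3, u
3. ~([]([](~p3 & p2) -> <>~p3) -> ([][](~p3 & p2) -> []<>~p3)), u
4. []([](~p3 & p2) -> <>~p3), u
5. ~([][](~p3 & p2) -> []<>~p3), u
6. [][](~p3 & p2), u
7. ~[]<>~p3, u
8. [](~p3 & p2) -> <>~p3, u
9. [](~p3 & p2), u
10. ~p3 & p2, u
11. ~p3, u
12. p2, u
13. p1, u
14. <>~p3, u
15. ~<>~p3, v
16. [](~p3 & p2) -> <>~p3, v
17. [](~p3 & p2), v
18. ~p3 & p2, v
19. ~p3, v
20. p2, v
21. p3, u
Accessibility: uRu, uRv, vRu, vRv
Branch closes: p3 and ~p3 both at u.
(One branch shown.) All branches close.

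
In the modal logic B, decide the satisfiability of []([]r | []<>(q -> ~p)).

1. []([]r | []<>(q -> ~p)), 0
2. []r | []<>(q -> ~p), 0
3. []<>(q -> ~p), 0
4. <>(q -> ~p), 0
5. q -> ~p, 1
6. []r | []<>(q -> ~p), 1
7. <>(q -> ~p), 1
8. ~p, 1
9. []<>(q -> ~p), 1
10. q -> ~p, 2
11. <>(q -> ~p), 2
12. ~p, 2
13. q -> ~p, 3
14. ~p, 3
Accessibility: 0R0, 0R1, 1R0, 1R1, 1R2, 2R1, 2R2, 2R3, 3R2, 3R3

Satisfiable (open branch found)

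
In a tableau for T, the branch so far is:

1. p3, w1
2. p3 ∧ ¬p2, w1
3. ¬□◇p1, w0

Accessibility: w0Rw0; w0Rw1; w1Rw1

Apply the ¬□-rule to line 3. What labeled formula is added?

a fresh world w2 with w0Rw2, and ¬◇p1 at w2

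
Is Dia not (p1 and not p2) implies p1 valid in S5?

Tableau for the negation not (Dia not (p1 and not p2) implies p1):
1. not (Dia not (p1 and not p2) implies p1), u
2. Dia not (p1 and not p2), u   [neg-implies-rule on 1]
3. not p1, u   [neg-implies-rule on 1]
4. not (p1 and not p2), v   [Dia-rule on 2: fresh world v, uRv]
5. p2, v   [neg-and-rule on 4 (branches; this branch)]
Accessibility: uRu, uRv, vRu, vRv
The negation has an open branch (countermodel exists).

Invalid (countermodel exists)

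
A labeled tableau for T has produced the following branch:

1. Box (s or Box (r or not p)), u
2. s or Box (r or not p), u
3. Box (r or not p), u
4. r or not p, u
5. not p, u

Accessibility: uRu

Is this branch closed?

No, open

No world carries both an atom and its negation.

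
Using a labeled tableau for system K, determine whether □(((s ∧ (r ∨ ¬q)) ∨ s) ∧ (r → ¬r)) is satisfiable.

Satisfiable (open branch found)

1. □(((s ∧ (r ∨ ¬q)) ∨ s) ∧ (r → ¬r)), w0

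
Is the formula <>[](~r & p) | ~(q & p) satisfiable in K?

1. <>[](~r & p) | ~(q & p), u
2. ~(q & p), u
3. ~p, u

Yes, satisfiable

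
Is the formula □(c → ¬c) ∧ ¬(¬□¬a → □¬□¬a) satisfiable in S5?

1. □(c → ¬c) ∧ ¬(¬□¬a → □¬□¬a), w0
2. □(c → ¬c), w0   [∧-rule on 1]
3. ¬(¬□¬a → □¬□¬a), w0   [∧-rule on 1]
4. ¬□¬a, w0   [¬→-rule on 3]
5. ¬□¬□¬a, w0   [¬→-rule on 3]
6. c → ¬c, w0   [□-rule on 2 via w0Rw0]
7. ¬c, w0   [→-rule on 6 (branches; this branch)]
8. a, w1   [¬□-rule on 4: fresh world w1, w0Rw1]
9. c → ¬c, w1   [□-rule on 2 via w0Rw1]
10. ¬c, w1   [→-rule on 9 (branches; this branch)]
11. □¬a, w2   [¬□-rule on 5: fresh world w2, w0Rw2]
12. c → ¬c, w2   [□-rule on 2 via w0Rw2]
13. ¬a, w0   [□-rule on 11 via w2Rw0]
14. ¬a, w1   [□-rule on 11 via w2Rw1]
Accessibility: w0Rw0, w0Rw1, w0Rw2, w1Rw0, w1Rw1, w1Rw2, w2Rw0, w2Rw1, w2Rw2
Branch closes: a and ¬a both at w1.
(One branch shown.) All branches close.

Unsatisfiable (every branch closes)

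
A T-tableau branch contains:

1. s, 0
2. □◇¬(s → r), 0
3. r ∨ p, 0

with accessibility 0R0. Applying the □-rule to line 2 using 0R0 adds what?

◇¬(s → r), 0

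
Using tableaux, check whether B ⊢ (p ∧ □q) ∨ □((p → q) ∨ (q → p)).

Valid

Tableau for the negation ¬((p ∧ □q) ∨ □((p → q) ∨ (q → p))):
1. ¬((p ∧ □q) ∨ □((p → q) ∨ (q → p))), 0
2. ¬(p ∧ □q), 0
3. ¬□((p → q) ∨ (q → p)), 0
4. ¬□q, 0
5. ¬((p → q) ∨ (q → p)), 1
6. ¬(p → q), 1
7. ¬(q → p), 1
8. p, 1
9. ¬q, 1
10. q, 1
11. ¬p, 1
Accessibility: 0R0, 0R1, 1R0, 1R1
Branch closes: q and ¬q both at 1.
All branches of the negation close; one closing branch shown above.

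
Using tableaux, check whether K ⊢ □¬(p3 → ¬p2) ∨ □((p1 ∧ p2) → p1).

Valid

Tableau for the negation ¬(□¬(p3 → ¬p2) ∨ □((p1 ∧ p2) → p1)):
1. ¬(□¬(p3 → ¬p2) ∨ □((p1 ∧ p2) → p1)), 0
2. ¬□¬(p3 → ¬p2), 0   [¬∨-rule on 1]
3. ¬□((p1 ∧ p2) → p1), 0   [¬∨-rule on 1]
4. p3 → ¬p2, 1   [¬□-rule on 2: fresh world 1, 0R1]
5. ¬p2, 1   [→-rule on 4 (branches; this branch)]
6. ¬((p1 ∧ p2) → p1), 2   [¬□-rule on 3: fresh world 2, 0R2]
7. p1 ∧ p2, 2   [¬→-rule on 6]
8. ¬p1, 2   [¬→-rule on 6]
9. p1, 2   [∧-rule on 7]
10. p2, 2   [∧-rule on 7]
Accessibility: 0R1, 0R2
Branch closes: p1 and ¬p1 both at 2.
All branches of the negation close; one closing branch shown above.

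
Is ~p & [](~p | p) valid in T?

Not valid

Tableau for the negation ~(~p & [](~p | p)):
1. ~(~p & [](~p | p)), 0
2. p, 0
Accessibility: 0R0
The negation has an open branch (countermodel exists).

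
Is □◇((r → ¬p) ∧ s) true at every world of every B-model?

Invalid (countermodel exists)

Tableau for the negation ¬□◇((r → ¬p) ∧ s):
1. ¬□◇((r → ¬p) ∧ s), w0
2. ¬◇((r → ¬p) ∧ s), w1
3. ¬((r → ¬p) ∧ s), w0
4. ¬((r → ¬p) ∧ s), w1
5. ¬s, w0
6. ¬s, w1
Accessibility: w0Rw0, w0Rw1, w1Rw0, w1Rw1
The negation has an open branch (countermodel exists).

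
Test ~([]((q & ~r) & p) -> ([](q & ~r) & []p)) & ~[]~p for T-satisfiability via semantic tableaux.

1. ~([]((q & ~r) & p) -> ([](q & ~r) & []p)) & ~[]~p, 0
2. ~([]((q & ~r) & p) -> ([](q & ~r) & []p)), 0
3. ~[]~p, 0
4. []((q & ~r) & p), 0
5. ~([](q & ~r) & []p), 0
6. (q & ~r) & p, 0
7. q & ~r, 0
8. p, 0
9. q, 0
10. ~r, 0
11. ~[](q & ~r), 0
12. p, 1
13. (q & ~r) & p, 1
14. q & ~r, 1
15. q, 1
16. ~r, 1
17. ~(q & ~r), 2
18. (q & ~r) & p, 2
19. q & ~r, 2
20. p, 2
21. q, 2
22. ~r, 2
23. r, 2
Accessibility: 0R0, 0R1, 0R2, 1R1, 2R2
Branch closes: r and ~r both at 2.
Every branch closes; the branch above is one of them.

Unsatisfiable (every branch closes)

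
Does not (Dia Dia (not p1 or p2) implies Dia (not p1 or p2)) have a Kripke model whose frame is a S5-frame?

1. not (Dia Dia (not p1 or p2) implies Dia (not p1 or p2)), 0
2. Dia Dia (not p1 or p2), 0
3. not Dia (not p1 or p2), 0
4. not (not p1 or p2), 0
5. p1, 0
6. not p2, 0
7. Dia (not p1 or p2), 1
8. not (not p1 or p2), 1
9. p1, 1
10. not p2, 1
11. not p1 or p2, 2
12. not (not p1 or p2), 2
13. p1, 2
14. not p2, 2
15. p2, 2
Accessibility: 0R0, 0R1, 0R2, 1R0, 1R1, 1R2, 2R0, 2R1, 2R2
Branch closes: p2 and not p2 both at 2.
(One branch shown.) All branches close.

Unsatisfiable (every branch closes)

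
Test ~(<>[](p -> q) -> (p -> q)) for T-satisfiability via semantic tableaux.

Satisfiable (open branch found)

1. ~(<>[](p -> q) -> (p -> q)), w0
2. <>[](p -> q), w0
3. ~(p -> q), w0
4. p, w0
5. ~q, w0
6. [](p -> q), w1
7. p -> q, w1
8. q, w1
Accessibility: w0Rw0, w0Rw1, w1Rw1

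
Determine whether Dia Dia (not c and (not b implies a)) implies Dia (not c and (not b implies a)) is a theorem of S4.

Valid in S4

Tableau for the negation not (Dia Dia (not c and (not b implies a)) implies Dia (not c and (not b implies a))):
1. not (Dia Dia (not c and (not b implies a)) implies Dia (not c and (not b implies a))), u
2. Dia Dia (not c and (not b implies a)), u   [neg-implies-rule on 1]
3. not Dia (not c and (not b implies a)), u   [neg-implies-rule on 1]
4. not (not c and (not b implies a)), u   [neg-Dia-rule on 3 via uRu]
5. not (not b implies a), u   [neg-and-rule on 4 (branches; this branch)]
6. not b, u   [neg-implies-rule on 5]
7. not a, u   [neg-implies-rule on 5]
8. Dia (not c and (not b implies a)), v   [Dia-rule on 2: fresh world v, uRv]
9. not (not c and (not b implies a)), v   [neg-Dia-rule on 3 via uRv]
10. not (not b implies a), v   [neg-and-rule on 9 (branches; this branch)]
11. not b, v   [neg-implies-rule on 10]
12. not a, v   [neg-implies-rule on 10]
13. not c and (not b implies a), w   [Dia-rule on 8: fresh world w, vRw]
14. not c, w   [and-rule on 13]
15. not b implies a, w   [and-rule on 13]
16. not (not c and (not b implies a)), w   [neg-Dia-rule on 3 via uRw]
17. a, w   [implies-rule on 15 (branches; this branch)]
18. not (not b implies a), w   [neg-and-rule on 16 (branches; this branch)]
19. not b, w   [neg-implies-rule on 18]
20. not a, w   [neg-implies-rule on 18]
Accessibility: uRu, uRv, uRw, vRv, vRw, wRw
Branch closes: a and not a both at w.
Every branch of the negation's tableau closes; the branch above is one of them.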